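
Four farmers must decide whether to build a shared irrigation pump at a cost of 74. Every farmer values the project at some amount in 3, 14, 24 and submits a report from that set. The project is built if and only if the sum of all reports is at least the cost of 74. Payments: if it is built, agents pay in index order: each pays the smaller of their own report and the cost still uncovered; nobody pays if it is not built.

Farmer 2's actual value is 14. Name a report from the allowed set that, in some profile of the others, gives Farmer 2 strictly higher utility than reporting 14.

Suppose Farmer 1 reports 24, Farmer 3 reports 24 and Farmer 4 reports 24.
Report 14: project built, pays 14, utility 14 - 14 = 0.
Report 3: project built, pays 3, utility 14 - 3 = 11.
So reporting 3 beats truth here (11 > 0).

3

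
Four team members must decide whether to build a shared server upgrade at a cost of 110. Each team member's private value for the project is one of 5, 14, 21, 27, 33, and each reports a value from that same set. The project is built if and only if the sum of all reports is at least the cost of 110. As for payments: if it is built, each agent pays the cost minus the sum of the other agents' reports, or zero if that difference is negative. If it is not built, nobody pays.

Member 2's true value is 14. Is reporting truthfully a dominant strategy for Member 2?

Yes

Check each profile of the others' reports and compare truth against every alternative report.
Others report (33, 33, 33): truth gives 3, best alternative gives 3.
Others report (5, 5, 5): truth gives 0, best alternative gives 0.
Others report (5, 5, 14): truth gives 0, best alternative gives 0.
Others report (5, 5, 21): truth gives 0, best alternative gives 0.
Others report (5, 5, 27): truth gives 0, best alternative gives 0.
Others report (5, 5, 33): truth gives 0, best alternative gives 0.
(Remaining 119 profiles checked similarly; truth is weakly best in each.)
In every case the truthful report is at least as good as any alternative, so it is a dominant strategy.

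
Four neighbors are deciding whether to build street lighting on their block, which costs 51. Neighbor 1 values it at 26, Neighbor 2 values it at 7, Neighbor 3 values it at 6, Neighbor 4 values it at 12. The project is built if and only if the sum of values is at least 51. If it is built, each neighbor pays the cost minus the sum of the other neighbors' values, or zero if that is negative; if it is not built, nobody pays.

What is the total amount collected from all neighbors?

51

Total value 51 ≥ cost 51, so it is built.
Neighbor 1: others sum to 25; max(0, 51 - 25) = 26.
Neighbor 2: others sum to 44; max(0, 51 - 44) = 7.
Neighbor 3: others sum to 45; max(0, 51 - 45) = 6.
Neighbor 4: others sum to 39; max(0, 51 - 39) = 12.
Total collected = 26 + 7 + 6 + 12 = 51.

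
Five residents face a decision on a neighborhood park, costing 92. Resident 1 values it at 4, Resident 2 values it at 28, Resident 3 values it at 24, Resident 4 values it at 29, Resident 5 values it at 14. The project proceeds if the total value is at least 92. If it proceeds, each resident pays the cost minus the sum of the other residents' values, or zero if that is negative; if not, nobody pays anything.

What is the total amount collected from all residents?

67

Total value 99 ≥ cost 92, so it is built.
Resident 1: others sum to 95; max(0, 92 - 95) = 0.
Resident 2: others sum to 71; max(0, 92 - 71) = 21.
Resident 3: others sum to 75; max(0, 92 - 75) = 17.
Resident 4: others sum to 70; max(0, 92 - 70) = 22.
Resident 5: others sum to 85; max(0, 92 - 85) = 7.
Total collected = 0 + 21 + 17 + 22 + 7 = 67.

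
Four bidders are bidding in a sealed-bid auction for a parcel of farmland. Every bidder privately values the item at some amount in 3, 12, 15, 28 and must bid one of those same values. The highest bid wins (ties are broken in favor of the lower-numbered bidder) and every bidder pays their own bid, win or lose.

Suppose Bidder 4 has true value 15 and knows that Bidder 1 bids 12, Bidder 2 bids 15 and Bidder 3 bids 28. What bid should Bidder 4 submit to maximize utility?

3

Bid 3: loses but pays 3, utility -3.
Bid 12: loses but pays 12, utility -12.
Bid 15: loses but pays 15, utility -15.
Bid 28: loses but pays 28, utility -28.
The best choice is 3 with utility -3.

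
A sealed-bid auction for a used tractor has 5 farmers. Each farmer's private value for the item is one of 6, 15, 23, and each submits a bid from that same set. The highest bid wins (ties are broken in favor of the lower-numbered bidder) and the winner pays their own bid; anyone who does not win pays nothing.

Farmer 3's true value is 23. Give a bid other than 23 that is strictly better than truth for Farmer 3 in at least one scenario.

15

Suppose Farmer 1 bids 6, Farmer 2 bids 6, Farmer 4 bids 6 and Farmer 5 bids 6.
Bid 23: wins, pays 23, utility 23 - 23 = 0.
Bid 15: wins, pays 15, utility 23 - 15 = 8.
So bidding 15 beats truth here (8 > 0).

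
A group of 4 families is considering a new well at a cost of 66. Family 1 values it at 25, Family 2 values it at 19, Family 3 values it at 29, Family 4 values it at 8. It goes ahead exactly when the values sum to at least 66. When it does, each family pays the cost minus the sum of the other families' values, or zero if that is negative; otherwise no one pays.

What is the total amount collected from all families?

Total value 81 ≥ cost 66, so it is built.
Family 1: others sum to 56; max(0, 66 - 56) = 10.
Family 2: others sum to 62; max(0, 66 - 62) = 4.
Family 3: others sum to 52; max(0, 66 - 52) = 14.
Family 4: others sum to 73; max(0, 66 - 73) = 0.
Total collected = 10 + 4 + 14 + 0 = 28.

28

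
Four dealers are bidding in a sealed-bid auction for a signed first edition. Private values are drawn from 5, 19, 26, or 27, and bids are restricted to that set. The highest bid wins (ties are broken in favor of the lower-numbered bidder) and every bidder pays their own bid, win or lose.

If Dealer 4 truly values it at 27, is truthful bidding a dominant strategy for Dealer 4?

Consider the case where Dealer 1 bids 5, Dealer 2 bids 5 and Dealer 3 bids 5.
Truthful bid 27: wins, pays 27, utility 27 - 27 = 0.
Bid 19 instead: wins, pays 19, utility 27 - 19 = 8.
Since 8 > 0, bidding 19 is strictly better here, so truthful bidding is not dominant.

No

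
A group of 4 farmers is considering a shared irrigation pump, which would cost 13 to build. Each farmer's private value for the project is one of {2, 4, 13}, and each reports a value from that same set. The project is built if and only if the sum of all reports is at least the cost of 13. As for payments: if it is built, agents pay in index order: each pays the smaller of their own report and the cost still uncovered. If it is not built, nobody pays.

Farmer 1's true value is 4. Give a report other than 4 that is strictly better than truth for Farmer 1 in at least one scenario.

2

Suppose Farmer 2 reports 2, Farmer 3 reports 2 and Farmer 4 reports 13.
Report 4: project built, pays 4, utility 4 - 4 = 0.
Report 2: project built, pays 2, utility 4 - 2 = 2.
So reporting 2 beats truth here (2 > 0).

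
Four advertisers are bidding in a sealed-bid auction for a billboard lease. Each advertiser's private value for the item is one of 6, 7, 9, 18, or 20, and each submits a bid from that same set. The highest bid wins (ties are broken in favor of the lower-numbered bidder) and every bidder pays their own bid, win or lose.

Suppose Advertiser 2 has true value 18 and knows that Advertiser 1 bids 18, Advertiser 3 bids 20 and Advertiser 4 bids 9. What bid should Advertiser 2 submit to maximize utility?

Bid 6: loses but pays 6, utility -6.
Bid 7: loses but pays 7, utility -7.
Bid 9: loses but pays 9, utility -9.
Bid 18: loses but pays 18, utility -18.
Bid 20: wins, pays 20, utility 18 - 20 = -2.
The best choice is 20 with utility -2.

20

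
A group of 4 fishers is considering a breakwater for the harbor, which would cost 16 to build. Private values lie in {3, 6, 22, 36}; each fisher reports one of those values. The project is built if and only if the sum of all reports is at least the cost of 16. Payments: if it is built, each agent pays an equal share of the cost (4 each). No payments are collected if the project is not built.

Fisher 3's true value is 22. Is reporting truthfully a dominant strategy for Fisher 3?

Check each profile of the others' reports and compare truth against every alternative report.
Others report (3, 3, 3): truth gives 18, best alternative gives 18.
Others report (3, 3, 6): truth gives 18, best alternative gives 18.
Others report (3, 3, 22): truth gives 18, best alternative gives 18.
Others report (3, 3, 36): truth gives 18, best alternative gives 18.
Others report (3, 6, 3): truth gives 18, best alternative gives 18.
Others report (3, 6, 6): truth gives 18, best alternative gives 18.
(Remaining 58 profiles checked similarly; truth is weakly best in each.)
In every case the truthful report is at least as good as any alternative, so it is a dominant strategy.

Yes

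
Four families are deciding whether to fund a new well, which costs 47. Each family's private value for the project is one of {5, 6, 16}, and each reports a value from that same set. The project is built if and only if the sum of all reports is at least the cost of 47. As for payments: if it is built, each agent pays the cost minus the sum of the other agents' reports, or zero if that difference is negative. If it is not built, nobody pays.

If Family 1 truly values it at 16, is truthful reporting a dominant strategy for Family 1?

Check each profile of the others' reports and compare truth against every alternative report.
Others report (6, 16, 16): truth gives 7, best alternative gives 0.
Others report (16, 6, 16): truth gives 7, best alternative gives 0.
Others report (16, 16, 6): truth gives 7, best alternative gives 0.
Others report (5, 16, 16): truth gives 6, best alternative gives 0.
Others report (16, 5, 16): truth gives 6, best alternative gives 0.
Others report (16, 16, 5): truth gives 6, best alternative gives 0.
(Remaining 21 profiles checked similarly; truth is weakly best in each.)
In every case the truthful report is at least as good as any alternative, so it is a dominant strategy.

Yes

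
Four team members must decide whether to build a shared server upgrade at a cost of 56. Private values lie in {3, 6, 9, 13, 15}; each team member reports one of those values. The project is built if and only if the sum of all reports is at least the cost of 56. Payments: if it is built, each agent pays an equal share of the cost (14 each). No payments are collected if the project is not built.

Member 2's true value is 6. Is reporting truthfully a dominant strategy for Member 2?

Yes

Check each profile of the others' reports and compare truth against every alternative report.
Others report (3, 3, 3): truth gives 0, best alternative gives 0.
Others report (3, 3, 6): truth gives 0, best alternative gives 0.
Others report (3, 3, 9): truth gives 0, best alternative gives 0.
Others report (3, 3, 13): truth gives 0, best alternative gives 0.
Others report (3, 3, 15): truth gives 0, best alternative gives 0.
Others report (3, 6, 3): truth gives 0, best alternative gives 0.
(Remaining 119 profiles checked similarly; truth is weakly best in each.)
In every case the truthful report is at least as good as any alternative, so it is a dominant strategy.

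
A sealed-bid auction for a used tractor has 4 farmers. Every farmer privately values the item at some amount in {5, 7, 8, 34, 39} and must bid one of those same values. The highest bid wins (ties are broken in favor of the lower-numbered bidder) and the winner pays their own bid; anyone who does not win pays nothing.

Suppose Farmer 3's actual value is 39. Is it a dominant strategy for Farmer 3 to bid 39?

No

Consider the case where Farmer 1 bids 5, Farmer 2 bids 5 and Farmer 4 bids 5.
Truthful bid 39: wins, pays 39, utility 39 - 39 = 0.
Bid 7 instead: wins, pays 7, utility 39 - 7 = 32.
Since 32 > 0, bidding 7 is strictly better here, so truthful bidding is not dominant.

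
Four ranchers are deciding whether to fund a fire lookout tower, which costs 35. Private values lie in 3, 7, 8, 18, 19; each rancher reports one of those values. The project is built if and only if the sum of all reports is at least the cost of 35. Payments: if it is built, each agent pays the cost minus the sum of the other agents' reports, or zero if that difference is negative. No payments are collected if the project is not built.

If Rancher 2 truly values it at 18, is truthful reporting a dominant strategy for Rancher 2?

Yes

Check each profile of the others' reports and compare truth against every alternative report.
Others report (3, 18, 18): truth gives 18, best alternative gives 18.
Others report (3, 18, 19): truth gives 18, best alternative gives 18.
Others report (3, 19, 18): truth gives 18, best alternative gives 18.
Others report (3, 19, 19): truth gives 18, best alternative gives 18.
Others report (7, 18, 18): truth gives 18, best alternative gives 18.
Others report (7, 18, 19): truth gives 18, best alternative gives 18.
(Remaining 119 profiles checked similarly; truth is weakly best in each.)
In every case the truthful report is at least as good as any alternative, so it is a dominant strategy.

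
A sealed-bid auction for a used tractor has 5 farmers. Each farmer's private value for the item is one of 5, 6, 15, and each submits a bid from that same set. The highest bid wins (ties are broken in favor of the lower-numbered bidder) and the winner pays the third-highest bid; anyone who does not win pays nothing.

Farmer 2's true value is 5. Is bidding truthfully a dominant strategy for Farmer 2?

Yes

Check each profile of the others' bids and compare truth against every alternative bid.
Others bid (5, 5, 6, 6): truth gives 0, best alternative gives -1.
Others bid (5, 6, 5, 6): truth gives 0, best alternative gives -1.
Others bid (5, 6, 6, 5): truth gives 0, best alternative gives -1.
Others bid (5, 6, 6, 6): truth gives 0, best alternative gives -1.
Others bid (5, 5, 5, 5): truth gives 0, best alternative gives 0.
Others bid (5, 5, 5, 6): truth gives 0, best alternative gives 0.
(Remaining 75 profiles checked similarly; truth is weakly best in each.)
In every case the truthful bid is at least as good as any alternative, so it is a dominant strategy.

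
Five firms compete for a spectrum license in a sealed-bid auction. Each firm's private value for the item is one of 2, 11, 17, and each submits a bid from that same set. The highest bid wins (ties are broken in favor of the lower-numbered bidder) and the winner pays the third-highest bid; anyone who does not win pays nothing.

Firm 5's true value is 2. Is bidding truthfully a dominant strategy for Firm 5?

Check each profile of the others' bids and compare truth against every alternative bid.
Others bid (2, 2, 2, 2): truth gives 0, best alternative gives 0.
Others bid (2, 2, 2, 11): truth gives 0, best alternative gives 0.
Others bid (2, 2, 2, 17): truth gives 0, best alternative gives 0.
Others bid (2, 2, 11, 2): truth gives 0, best alternative gives 0.
Others bid (2, 2, 11, 11): truth gives 0, best alternative gives 0.
Others bid (2, 2, 11, 17): truth gives 0, best alternative gives 0.
(Remaining 75 profiles checked similarly; truth is weakly best in each.)
In every case the truthful bid is at least as good as any alternative, so it is a dominant strategy.

Yes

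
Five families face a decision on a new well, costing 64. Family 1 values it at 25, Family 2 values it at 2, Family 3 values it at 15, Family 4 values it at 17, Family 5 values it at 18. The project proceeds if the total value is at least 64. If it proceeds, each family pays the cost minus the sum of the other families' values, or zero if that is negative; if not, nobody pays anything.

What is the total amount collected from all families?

23

Total value 77 ≥ cost 64, so it is built.
Family 1: others sum to 52; max(0, 64 - 52) = 12.
Family 2: others sum to 75; max(0, 64 - 75) = 0.
Family 3: others sum to 62; max(0, 64 - 62) = 2.
Family 4: others sum to 60; max(0, 64 - 60) = 4.
Family 5: others sum to 59; max(0, 64 - 59) = 5.
Total collected = 12 + 0 + 2 + 4 + 5 = 23.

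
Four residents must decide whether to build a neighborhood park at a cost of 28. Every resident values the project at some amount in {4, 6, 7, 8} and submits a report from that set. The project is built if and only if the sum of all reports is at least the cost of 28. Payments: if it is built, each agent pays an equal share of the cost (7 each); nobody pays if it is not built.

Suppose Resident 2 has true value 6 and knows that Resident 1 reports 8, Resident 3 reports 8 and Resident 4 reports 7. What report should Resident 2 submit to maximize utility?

4

Report 4: project not built, utility 0.
Report 6: project built, pays 7, utility 6 - 7 = -1.
Report 7: project built, pays 7, utility 6 - 7 = -1.
Report 8: project built, pays 7, utility 6 - 7 = -1.
The best choice is 4 with utility 0.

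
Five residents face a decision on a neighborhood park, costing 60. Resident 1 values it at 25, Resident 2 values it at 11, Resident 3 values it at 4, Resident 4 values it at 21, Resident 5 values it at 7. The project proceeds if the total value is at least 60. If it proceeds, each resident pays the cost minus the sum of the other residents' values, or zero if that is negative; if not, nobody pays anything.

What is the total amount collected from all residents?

33

Total value 68 ≥ cost 60, so it is built.
Resident 1: others sum to 43; max(0, 60 - 43) = 17.
Resident 2: others sum to 57; max(0, 60 - 57) = 3.
Resident 3: others sum to 64; max(0, 60 - 64) = 0.
Resident 4: others sum to 47; max(0, 60 - 47) = 13.
Resident 5: others sum to 61; max(0, 60 - 61) = 0.
Total collected = 17 + 3 + 0 + 13 + 0 = 33.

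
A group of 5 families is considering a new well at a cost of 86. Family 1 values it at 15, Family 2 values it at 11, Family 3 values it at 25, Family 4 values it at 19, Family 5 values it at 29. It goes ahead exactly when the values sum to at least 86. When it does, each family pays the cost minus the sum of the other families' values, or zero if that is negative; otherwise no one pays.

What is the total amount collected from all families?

36

Total value 99 ≥ cost 86, so it is built.
Family 1: others sum to 84; max(0, 86 - 84) = 2.
Family 2: others sum to 88; max(0, 86 - 88) = 0.
Family 3: others sum to 74; max(0, 86 - 74) = 12.
Family 4: others sum to 80; max(0, 86 - 80) = 6.
Family 5: others sum to 70; max(0, 86 - 70) = 16.
Total collected = 2 + 0 + 12 + 6 + 16 = 36.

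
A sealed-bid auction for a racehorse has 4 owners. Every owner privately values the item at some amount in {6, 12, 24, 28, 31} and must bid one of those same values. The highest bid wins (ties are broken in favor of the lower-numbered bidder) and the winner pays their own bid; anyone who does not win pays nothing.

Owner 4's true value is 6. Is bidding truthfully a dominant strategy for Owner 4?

Yes

Check each profile of the others' bids and compare truth against every alternative bid.
Others bid (6, 6, 6): truth gives 0, best alternative gives -6.
Others bid (6, 6, 12): truth gives 0, best alternative gives 0.
Others bid (6, 6, 24): truth gives 0, best alternative gives 0.
Others bid (6, 6, 28): truth gives 0, best alternative gives 0.
Others bid (6, 6, 31): truth gives 0, best alternative gives 0.
Others bid (6, 12, 6): truth gives 0, best alternative gives 0.
(Remaining 119 profiles checked similarly; truth is weakly best in each.)
In every case the truthful bid is at least as good as any alternative, so it is a dominant strategy.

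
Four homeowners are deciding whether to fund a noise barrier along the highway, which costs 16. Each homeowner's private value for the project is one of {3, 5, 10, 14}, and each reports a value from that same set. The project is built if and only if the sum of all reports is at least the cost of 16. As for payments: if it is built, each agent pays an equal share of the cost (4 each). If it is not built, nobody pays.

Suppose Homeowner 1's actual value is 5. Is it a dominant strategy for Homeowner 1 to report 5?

No

Consider the case where Homeowner 2 reports 3, Homeowner 3 reports 3 and Homeowner 4 reports 3.
Truthful report 5: project not built, utility 0.
Report 10 instead: project built, pays 4, utility 5 - 4 = 1.
Since 1 > 0, reporting 10 is strictly better here, so truthful reporting is not dominant.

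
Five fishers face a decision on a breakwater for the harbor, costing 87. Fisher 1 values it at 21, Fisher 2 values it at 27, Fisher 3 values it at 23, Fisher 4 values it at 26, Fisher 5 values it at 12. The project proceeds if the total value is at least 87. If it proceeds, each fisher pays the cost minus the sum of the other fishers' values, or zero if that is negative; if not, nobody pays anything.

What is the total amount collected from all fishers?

Total value 109 ≥ cost 87, so it is built.
Fisher 1: others sum to 88; max(0, 87 - 88) = 0.
Fisher 2: others sum to 82; max(0, 87 - 82) = 5.
Fisher 3: others sum to 86; max(0, 87 - 86) = 1.
Fisher 4: others sum to 83; max(0, 87 - 83) = 4.
Fisher 5: others sum to 97; max(0, 87 - 97) = 0.
Total collected = 0 + 5 + 1 + 4 + 0 = 10.

10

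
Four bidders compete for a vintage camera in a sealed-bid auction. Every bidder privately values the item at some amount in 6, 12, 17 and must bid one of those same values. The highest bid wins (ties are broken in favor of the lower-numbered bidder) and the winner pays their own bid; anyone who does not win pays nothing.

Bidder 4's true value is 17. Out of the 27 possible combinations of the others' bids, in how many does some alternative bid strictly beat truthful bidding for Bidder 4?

1

Others bid (6, 6, 6): truth gives 0; bid 12 gives 5 > 0. Violating.
Others bid (6, 6, 12): truth gives 0; no alternative beats it.
Others bid (6, 6, 17): truth gives 0; no alternative beats it.
(Checking all 27 profiles: 1 has a profitable deviation, 26 do not.)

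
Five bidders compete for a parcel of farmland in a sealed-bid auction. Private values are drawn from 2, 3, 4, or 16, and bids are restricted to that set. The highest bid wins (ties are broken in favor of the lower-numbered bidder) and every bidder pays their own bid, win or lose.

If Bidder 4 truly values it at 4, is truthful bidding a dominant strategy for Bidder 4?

Consider the case where Bidder 1 bids 2, Bidder 2 bids 2, Bidder 3 bids 2 and Bidder 5 bids 2.
Truthful bid 4: wins, pays 4, utility 4 - 4 = 0.
Bid 3 instead: wins, pays 3, utility 4 - 3 = 1.
Since 1 > 0, bidding 3 is strictly better here, so truthful bidding is not dominant.

No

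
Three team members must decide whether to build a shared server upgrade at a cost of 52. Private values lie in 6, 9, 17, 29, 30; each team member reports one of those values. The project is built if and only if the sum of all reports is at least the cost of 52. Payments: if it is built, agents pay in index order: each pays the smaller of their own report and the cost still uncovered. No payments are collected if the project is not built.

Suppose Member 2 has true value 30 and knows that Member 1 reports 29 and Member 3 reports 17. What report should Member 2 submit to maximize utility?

6

Report 6: project built, pays 6, utility 30 - 6 = 24.
Report 9: project built, pays 9, utility 30 - 9 = 21.
Report 17: project built, pays 17, utility 30 - 17 = 13.
Report 29: project built, pays 23, utility 30 - 23 = 7.
Report 30: project built, pays 23, utility 30 - 23 = 7.
The best choice is 6 with utility 24.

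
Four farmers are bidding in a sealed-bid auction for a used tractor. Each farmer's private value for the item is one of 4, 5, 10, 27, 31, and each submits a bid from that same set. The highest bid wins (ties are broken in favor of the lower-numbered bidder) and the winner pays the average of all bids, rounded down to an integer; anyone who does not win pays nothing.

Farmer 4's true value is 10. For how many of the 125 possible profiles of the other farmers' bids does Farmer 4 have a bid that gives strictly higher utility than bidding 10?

1

Others bid (4, 4, 4): truth gives 5; bid 5 gives 6 > 5. Violating.
Others bid (4, 4, 5): truth gives 5; no alternative beats it.
Others bid (4, 4, 10): truth gives 0; no alternative beats it.
(Checking all 125 profiles: 1 has a profitable deviation, 124 do not.)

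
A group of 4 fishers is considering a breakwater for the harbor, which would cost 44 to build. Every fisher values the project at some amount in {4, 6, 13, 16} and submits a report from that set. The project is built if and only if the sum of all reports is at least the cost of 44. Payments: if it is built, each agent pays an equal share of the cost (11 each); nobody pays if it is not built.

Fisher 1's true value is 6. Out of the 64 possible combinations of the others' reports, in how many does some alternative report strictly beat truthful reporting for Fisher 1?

4

Others report (6, 16, 16): truth gives -5; report 4 gives 0 > -5. Violating.
Others report (13, 13, 13): truth gives -5; report 4 gives 0 > -5. Violating.
Others report (16, 6, 16): truth gives -5; report 4 gives 0 > -5. Violating.
Others report (16, 16, 6): truth gives -5; report 4 gives 0 > -5. Violating.
Others report (4, 4, 4): truth gives 0; no alternative beats it.
Others report (4, 4, 6): truth gives 0; no alternative beats it.
(Checking all 64 profiles: 4 have a profitable deviation, 60 do not.)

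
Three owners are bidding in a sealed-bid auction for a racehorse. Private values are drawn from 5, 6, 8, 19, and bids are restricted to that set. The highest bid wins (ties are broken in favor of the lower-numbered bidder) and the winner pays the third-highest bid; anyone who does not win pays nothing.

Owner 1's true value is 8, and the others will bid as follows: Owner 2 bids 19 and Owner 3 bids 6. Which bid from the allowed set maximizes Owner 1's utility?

Bid 5: loses, pays 0, utility 0.
Bid 6: loses, pays 0, utility 0.
Bid 8: loses, pays 0, utility 0.
Bid 19: wins, pays 6, utility 8 - 6 = 2.
The best choice is 19 with utility 2.

19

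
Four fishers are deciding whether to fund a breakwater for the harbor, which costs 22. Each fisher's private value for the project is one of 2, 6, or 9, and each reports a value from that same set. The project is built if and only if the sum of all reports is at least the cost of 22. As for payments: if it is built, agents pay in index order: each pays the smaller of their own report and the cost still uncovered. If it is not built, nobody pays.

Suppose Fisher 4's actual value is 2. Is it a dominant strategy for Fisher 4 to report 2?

Yes

Check each profile of the others' reports and compare truth against every alternative report.
Others report (2, 6, 9): truth gives 0, best alternative gives -3.
Others report (2, 9, 6): truth gives 0, best alternative gives -3.
Others report (6, 2, 9): truth gives 0, best alternative gives -3.
Others report (6, 9, 2): truth gives 0, best alternative gives -3.
Others report (9, 2, 6): truth gives 0, best alternative gives -3.
Others report (9, 6, 2): truth gives 0, best alternative gives -3.
(Remaining 21 profiles checked similarly; truth is weakly best in each.)
In every case the truthful report is at least as good as any alternative, so it is a dominant strategy.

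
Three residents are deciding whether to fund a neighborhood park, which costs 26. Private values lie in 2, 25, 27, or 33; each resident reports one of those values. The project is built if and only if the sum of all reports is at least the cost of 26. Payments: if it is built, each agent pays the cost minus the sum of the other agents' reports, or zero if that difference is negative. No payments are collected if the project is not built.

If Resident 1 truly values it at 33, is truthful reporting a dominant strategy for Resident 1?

Check each profile of the others' reports and compare truth against every alternative report.
Others report (2, 25): truth gives 33, best alternative gives 33.
Others report (2, 27): truth gives 33, best alternative gives 33.
Others report (2, 33): truth gives 33, best alternative gives 33.
Others report (25, 2): truth gives 33, best alternative gives 33.
Others report (25, 25): truth gives 33, best alternative gives 33.
Others report (25, 27): truth gives 33, best alternative gives 33.
(Remaining 10 profiles checked similarly; truth is weakly best in each.)
In every case the truthful report is at least as good as any alternative, so it is a dominant strategy.

Yes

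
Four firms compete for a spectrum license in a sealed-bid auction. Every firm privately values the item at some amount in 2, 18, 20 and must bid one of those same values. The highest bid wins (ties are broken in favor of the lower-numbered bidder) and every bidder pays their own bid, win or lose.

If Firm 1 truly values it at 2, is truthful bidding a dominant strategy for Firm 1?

Yes

Check each profile of the others' bids and compare truth against every alternative bid.
Others bid (2, 2, 2): truth gives 0, best alternative gives -16.
Others bid (2, 2, 20): truth gives -2, best alternative gives -18.
Others bid (2, 18, 20): truth gives -2, best alternative gives -18.
Others bid (2, 20, 2): truth gives -2, best alternative gives -18.
Others bid (2, 20, 18): truth gives -2, best alternative gives -18.
Others bid (2, 20, 20): truth gives -2, best alternative gives -18.
(Remaining 21 profiles checked similarly; truth is weakly best in each.)
In every case the truthful bid is at least as good as any alternative, so it is a dominant strategy.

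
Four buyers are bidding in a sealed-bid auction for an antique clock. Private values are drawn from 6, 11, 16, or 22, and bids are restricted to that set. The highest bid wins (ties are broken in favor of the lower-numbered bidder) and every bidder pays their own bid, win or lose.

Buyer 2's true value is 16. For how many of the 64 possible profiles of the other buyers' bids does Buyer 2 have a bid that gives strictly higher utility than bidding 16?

Others bid (6, 6, 6): truth gives 0; bid 11 gives 5 > 0. Violating.
Others bid (6, 6, 11): truth gives 0; bid 11 gives 5 > 0. Violating.
Others bid (6, 6, 22): truth gives -16; bid 6 gives -6 > -16. Violating.
Others bid (6, 11, 6): truth gives 0; bid 11 gives 5 > 0. Violating.
Others bid (6, 6, 16): truth gives 0; no alternative beats it.
Others bid (6, 11, 16): truth gives 0; no alternative beats it.
(Checking all 64 profiles: 50 have a profitable deviation, 14 do not.)

50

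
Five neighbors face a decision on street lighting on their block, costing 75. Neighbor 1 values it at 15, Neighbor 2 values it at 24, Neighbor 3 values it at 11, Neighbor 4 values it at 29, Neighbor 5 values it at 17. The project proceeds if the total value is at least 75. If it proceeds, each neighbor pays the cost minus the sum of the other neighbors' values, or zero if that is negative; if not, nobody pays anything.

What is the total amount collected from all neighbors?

11

Total value 96 ≥ cost 75, so it is built.
Neighbor 1: others sum to 81; max(0, 75 - 81) = 0.
Neighbor 2: others sum to 72; max(0, 75 - 72) = 3.
Neighbor 3: others sum to 85; max(0, 75 - 85) = 0.
Neighbor 4: others sum to 67; max(0, 75 - 67) = 8.
Neighbor 5: others sum to 79; max(0, 75 - 79) = 0.
Total collected = 0 + 3 + 0 + 8 + 0 = 11.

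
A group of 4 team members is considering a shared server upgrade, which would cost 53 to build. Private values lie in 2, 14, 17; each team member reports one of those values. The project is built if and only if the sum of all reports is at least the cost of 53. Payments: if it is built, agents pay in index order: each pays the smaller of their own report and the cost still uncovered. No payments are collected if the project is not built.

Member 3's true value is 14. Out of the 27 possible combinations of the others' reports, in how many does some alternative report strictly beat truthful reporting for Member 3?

1

Others report (17, 17, 17): truth gives 0; report 2 gives 12 > 0. Violating.
Others report (2, 2, 2): truth gives 0; no alternative beats it.
Others report (2, 2, 14): truth gives 0; no alternative beats it.
(Checking all 27 profiles: 1 has a profitable deviation, 26 do not.)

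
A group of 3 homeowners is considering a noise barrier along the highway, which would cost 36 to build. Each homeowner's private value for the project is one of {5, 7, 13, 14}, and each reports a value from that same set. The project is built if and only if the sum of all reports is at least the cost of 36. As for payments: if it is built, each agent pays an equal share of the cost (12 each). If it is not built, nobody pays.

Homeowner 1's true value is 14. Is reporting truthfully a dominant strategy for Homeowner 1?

Check each profile of the others' reports and compare truth against every alternative report.
Others report (13, 13): truth gives 2, best alternative gives 2.
Others report (13, 14): truth gives 2, best alternative gives 2.
Others report (14, 13): truth gives 2, best alternative gives 2.
Others report (14, 14): truth gives 2, best alternative gives 2.
Others report (5, 5): truth gives 0, best alternative gives 0.
Others report (5, 7): truth gives 0, best alternative gives 0.
(Remaining 10 profiles checked similarly; truth is weakly best in each.)
In every case the truthful report is at least as good as any alternative, so it is a dominant strategy.

Yes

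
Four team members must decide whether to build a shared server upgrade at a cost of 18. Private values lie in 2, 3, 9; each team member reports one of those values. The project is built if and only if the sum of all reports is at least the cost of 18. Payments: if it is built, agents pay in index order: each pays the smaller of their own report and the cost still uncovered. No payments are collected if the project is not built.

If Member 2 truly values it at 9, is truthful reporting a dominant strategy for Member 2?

Consider the case where Member 1 reports 2, Member 3 reports 9 and Member 4 reports 9.
Truthful report 9: project built, pays 9, utility 9 - 9 = 0.
Report 2 instead: project built, pays 2, utility 9 - 2 = 7.
Since 7 > 0, reporting 2 is strictly better here, so truthful reporting is not dominant.

No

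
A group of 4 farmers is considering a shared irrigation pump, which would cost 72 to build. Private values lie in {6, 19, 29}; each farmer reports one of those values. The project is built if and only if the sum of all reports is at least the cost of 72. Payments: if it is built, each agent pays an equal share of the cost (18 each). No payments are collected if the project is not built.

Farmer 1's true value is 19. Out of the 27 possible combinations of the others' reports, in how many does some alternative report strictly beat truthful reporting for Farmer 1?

3

Others report (6, 19, 19): truth gives 0; report 29 gives 1 > 0. Violating.
Others report (19, 6, 19): truth gives 0; report 29 gives 1 > 0. Violating.
Others report (19, 19, 6): truth gives 0; report 29 gives 1 > 0. Violating.
Others report (6, 6, 6): truth gives 0; no alternative beats it.
Others report (6, 6, 19): truth gives 0; no alternative beats it.
(Checking all 27 profiles: 3 have a profitable deviation, 24 do not.)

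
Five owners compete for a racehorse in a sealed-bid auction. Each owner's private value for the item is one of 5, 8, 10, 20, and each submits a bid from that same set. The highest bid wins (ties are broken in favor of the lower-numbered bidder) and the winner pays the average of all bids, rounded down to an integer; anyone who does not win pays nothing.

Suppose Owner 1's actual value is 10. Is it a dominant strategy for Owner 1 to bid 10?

No

Consider the case where Owner 2 bids 5, Owner 3 bids 5, Owner 4 bids 5 and Owner 5 bids 5.
Truthful bid 10: wins, pays 6, utility 10 - 6 = 4.
Bid 5 instead: wins, pays 5, utility 10 - 5 = 5.
Since 5 > 4, bidding 5 is strictly better here, so truthful bidding is not dominant.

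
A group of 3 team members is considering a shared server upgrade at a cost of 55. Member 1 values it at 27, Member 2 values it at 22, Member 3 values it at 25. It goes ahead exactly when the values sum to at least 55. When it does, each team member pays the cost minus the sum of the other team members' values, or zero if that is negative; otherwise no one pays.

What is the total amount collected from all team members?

Total value 74 ≥ cost 55, so it is built.
Member 1: others sum to 47; max(0, 55 - 47) = 8.
Member 2: others sum to 52; max(0, 55 - 52) = 3.
Member 3: others sum to 49; max(0, 55 - 49) = 6.
Total collected = 8 + 3 + 6 = 17.

17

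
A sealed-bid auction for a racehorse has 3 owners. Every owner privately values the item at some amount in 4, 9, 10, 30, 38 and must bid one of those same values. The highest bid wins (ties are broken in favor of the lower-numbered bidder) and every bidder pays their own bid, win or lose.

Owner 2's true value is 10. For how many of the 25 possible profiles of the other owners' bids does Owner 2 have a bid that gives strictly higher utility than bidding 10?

Others bid (4, 4): truth gives 0; bid 9 gives 1 > 0. Violating.
Others bid (4, 9): truth gives 0; bid 9 gives 1 > 0. Violating.
Others bid (4, 30): truth gives -10; bid 4 gives -4 > -10. Violating.
Others bid (4, 38): truth gives -10; bid 4 gives -4 > -10. Violating.
Others bid (4, 10): truth gives 0; no alternative beats it.
Others bid (9, 4): truth gives 0; no alternative beats it.
(Checking all 25 profiles: 21 have a profitable deviation, 4 do not.)

21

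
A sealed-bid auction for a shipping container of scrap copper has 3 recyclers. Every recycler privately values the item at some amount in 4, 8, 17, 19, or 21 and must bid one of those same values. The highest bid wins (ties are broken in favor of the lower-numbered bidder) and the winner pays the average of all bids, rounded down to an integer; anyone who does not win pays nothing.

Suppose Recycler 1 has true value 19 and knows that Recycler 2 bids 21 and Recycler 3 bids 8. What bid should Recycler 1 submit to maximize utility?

Bid 4: loses, pays 0, utility 0.
Bid 8: loses, pays 0, utility 0.
Bid 17: loses, pays 0, utility 0.
Bid 19: loses, pays 0, utility 0.
Bid 21: wins, pays 16, utility 19 - 16 = 3.
The best choice is 21 with utility 3.

21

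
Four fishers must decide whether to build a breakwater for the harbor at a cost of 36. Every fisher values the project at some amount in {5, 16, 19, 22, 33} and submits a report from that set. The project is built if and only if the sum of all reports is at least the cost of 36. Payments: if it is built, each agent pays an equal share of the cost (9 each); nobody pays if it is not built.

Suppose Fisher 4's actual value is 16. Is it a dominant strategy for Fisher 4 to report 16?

Consider the case where Fisher 1 reports 5, Fisher 2 reports 5 and Fisher 3 reports 5.
Truthful report 16: project not built, utility 0.
Report 22 instead: project built, pays 9, utility 16 - 9 = 7.
Since 7 > 0, reporting 22 is strictly better here, so truthful reporting is not dominant.

No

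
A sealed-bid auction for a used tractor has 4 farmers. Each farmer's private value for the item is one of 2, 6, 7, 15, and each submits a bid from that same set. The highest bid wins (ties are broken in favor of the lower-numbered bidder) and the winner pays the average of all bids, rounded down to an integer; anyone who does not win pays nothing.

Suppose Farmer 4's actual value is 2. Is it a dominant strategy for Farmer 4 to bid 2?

Check each profile of the others' bids and compare truth against every alternative bid.
Others bid (2, 2, 2): truth gives 0, best alternative gives -1.
Others bid (2, 2, 6): truth gives 0, best alternative gives 0.
Others bid (2, 2, 7): truth gives 0, best alternative gives 0.
Others bid (2, 2, 15): truth gives 0, best alternative gives 0.
Others bid (2, 6, 2): truth gives 0, best alternative gives 0.
Others bid (2, 6, 6): truth gives 0, best alternative gives 0.
(Remaining 58 profiles checked similarly; truth is weakly best in each.)
In every case the truthful bid is at least as good as any alternative, so it is a dominant strategy.

Yes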